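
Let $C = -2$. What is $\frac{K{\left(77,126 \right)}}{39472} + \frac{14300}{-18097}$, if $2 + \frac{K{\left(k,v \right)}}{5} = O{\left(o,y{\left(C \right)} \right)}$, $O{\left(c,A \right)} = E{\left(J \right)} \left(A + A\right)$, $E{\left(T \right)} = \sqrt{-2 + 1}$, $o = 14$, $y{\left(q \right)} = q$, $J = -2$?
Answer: $- \frac{282315285}{357162392} - \frac{5 i}{9868} \approx -0.79044 - 0.00050669 i$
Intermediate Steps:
$E{\left(T \right)} = i$ ($E{\left(T \right)} = \sqrt{-1} = i$)
$O{\left(c,A \right)} = 2 i A$ ($O{\left(c,A \right)} = i \left(A + A\right) = i 2 A = 2 i A$)
$K{\left(k,v \right)} = -10 - 20 i$ ($K{\left(k,v \right)} = -10 + 5 \cdot 2 i \left(-2\right) = -10 + 5 \left(- 4 i\right) = -10 - 20 i$)
$\frac{K{\left(77,126 \right)}}{39472} + \frac{14300}{-18097} = \frac{-10 - 20 i}{39472} + \frac{14300}{-18097} = \left(-10 - 20 i\right) \frac{1}{39472} + 14300 \left(- \frac{1}{18097}\right) = \left(- \frac{5}{19736} - \frac{5 i}{9868}\right) - \frac{14300}{18097} = - \frac{282315285}{357162392} - \frac{5 i}{9868}$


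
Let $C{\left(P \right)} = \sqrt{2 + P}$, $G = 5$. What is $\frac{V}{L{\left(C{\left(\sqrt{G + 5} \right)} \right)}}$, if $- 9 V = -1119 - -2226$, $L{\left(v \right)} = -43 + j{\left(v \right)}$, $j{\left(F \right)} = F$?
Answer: $\frac{123}{43 - \sqrt{2 + \sqrt{10}}} \approx 3.02$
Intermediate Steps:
$L{\left(v \right)} = -43 + v$
$V = -123$ ($V = - \frac{-1119 - -2226}{9} = - \frac{-1119 + 2226}{9} = \left(- \frac{1}{9}\right) 1107 = -123$)
$\frac{V}{L{\left(C{\left(\sqrt{G + 5} \right)} \right)}} = - \frac{123}{-43 + \sqrt{2 + \sqrt{5 + 5}}} = - \frac{123}{-43 + \sqrt{2 + \sqrt{10}}}$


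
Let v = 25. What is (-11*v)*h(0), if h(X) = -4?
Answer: 1100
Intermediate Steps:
(-11*v)*h(0) = -11*25*(-4) = -275*(-4) = 1100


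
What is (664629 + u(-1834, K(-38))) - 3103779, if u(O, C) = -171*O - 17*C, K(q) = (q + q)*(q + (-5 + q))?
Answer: -2230188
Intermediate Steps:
K(q) = 2*q*(-5 + 2*q) (K(q) = (2*q)*(-5 + 2*q) = 2*q*(-5 + 2*q))
(664629 + u(-1834, K(-38))) - 3103779 = (664629 + (-171*(-1834) - 34*(-38)*(-5 + 2*(-38)))) - 3103779 = (664629 + (313614 - 34*(-38)*(-5 - 76))) - 3103779 = (664629 + (313614 - 34*(-38)*(-81))) - 3103779 = (664629 + (313614 - 17*6156)) - 3103779 = (664629 + (313614 - 104652)) - 3103779 = (664629 + 208962) - 3103779 = 873591 - 3103779 = -2230188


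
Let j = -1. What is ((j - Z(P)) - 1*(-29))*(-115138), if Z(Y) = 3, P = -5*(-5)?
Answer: -2878450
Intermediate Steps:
P = 25
((j - Z(P)) - 1*(-29))*(-115138) = ((-1 - 1*3) - 1*(-29))*(-115138) = ((-1 - 3) + 29)*(-115138) = (-4 + 29)*(-115138) = 25*(-115138) = -2878450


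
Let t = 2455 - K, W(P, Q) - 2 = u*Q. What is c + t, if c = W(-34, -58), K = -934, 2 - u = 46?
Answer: 5943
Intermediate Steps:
u = -44 (u = 2 - 1*46 = 2 - 46 = -44)
W(P, Q) = 2 - 44*Q
t = 3389 (t = 2455 - 1*(-934) = 2455 + 934 = 3389)
c = 2554 (c = 2 - 44*(-58) = 2 + 2552 = 2554)
c + t = 2554 + 3389 = 5943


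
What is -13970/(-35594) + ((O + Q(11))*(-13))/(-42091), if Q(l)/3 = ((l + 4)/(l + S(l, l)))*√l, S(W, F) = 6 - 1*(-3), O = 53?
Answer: 306267768/749093527 + 117*√11/168364 ≈ 0.41116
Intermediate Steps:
S(W, F) = 9 (S(W, F) = 6 + 3 = 9)
Q(l) = 3*√l*(4 + l)/(9 + l) (Q(l) = 3*(((l + 4)/(l + 9))*√l) = 3*(((4 + l)/(9 + l))*√l) = 3*(√l*(4 + l)/(9 + l)) = 3*√l*(4 + l)/(9 + l))
-13970/(-35594) + ((O + Q(11))*(-13))/(-42091) = -13970/(-35594) + ((53 + 3*√11*(4 + 11)/(9 + 11))*(-13))/(-42091) = -13970*(-1/35594) + ((53 + 3*√11*15/20)*(-13))*(-1/42091) = 6985/17797 + ((53 + 3*√11*(1/20)*15)*(-13))*(-1/42091) = 6985/17797 + ((53 + 9*√11/4)*(-13))*(-1/42091) = 6985/17797 + (-689 - 117*√11/4)*(-1/42091) = 6985/17797 + (689/42091 + 117*√11/168364) = 306267768/749093527 + 117*√11/168364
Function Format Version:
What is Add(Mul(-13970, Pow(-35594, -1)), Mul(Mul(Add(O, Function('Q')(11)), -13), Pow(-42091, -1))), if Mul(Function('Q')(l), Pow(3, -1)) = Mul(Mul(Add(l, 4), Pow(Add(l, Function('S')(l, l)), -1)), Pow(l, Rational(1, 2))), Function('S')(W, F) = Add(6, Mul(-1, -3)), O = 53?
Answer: Add(Rational(306267768, 749093527), Mul(Rational(117, 168364), Pow(11, Rational(1, 2)))) ≈ 0.41116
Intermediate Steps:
Function('S')(W, F) = 9 (Function('S')(W, F) = Add(6, 3) = 9)
Function('Q')(l) = Mul(3, Pow(l, Rational(1, 2)), Pow(Add(9, l), -1), Add(4, l)) (Function('Q')(l) = Mul(3, Mul(Mul(Add(l, 4), Pow(Add(l, 9), -1)), Pow(l, Rational(1, 2)))) = Mul(3, Mul(Mul(Add(4, l), Pow(Add(9, l), -1)), Pow(l, Rational(1, 2)))) = Mul(3, Mul(Mul(Pow(Add(9, l), -1), Add(4, l)), Pow(l, Rational(1, 2)))) = Mul(3, Mul(Pow(l, Rational(1, 2)), Pow(Add(9, l), -1), Add(4, l))) = Mul(3, Pow(l, Rational(1, 2)), Pow(Add(9, l), -1), Add(4, l)))
Add(Mul(-13970, Pow(-35594, -1)), Mul(Mul(Add(O, Function('Q')(11)), -13), Pow(-42091, -1))) = Add(Mul(-13970, Pow(-35594, -1)), Mul(Mul(Add(53, Mul(3, Pow(11, Rational(1, 2)), Pow(Add(9, 11), -1), Add(4, 11))), -13), Pow(-42091, -1))) = Add(Mul(-13970, Rational(-1, 35594)), Mul(Mul(Add(53, Mul(3, Pow(11, Rational(1, 2)), Pow(20, -1), 15)), -13), Rational(-1, 42091))) = Add(Rational(6985, 17797), Mul(Mul(Add(53, Mul(3, Pow(11, Rational(1, 2)), Rational(1, 20), 15)), -13), Rational(-1, 42091))) = Add(Rational(6985, 17797), Mul(Mul(Add(53, Mul(Rational(9, 4), Pow(11, Rational(1, 2)))), -13), Rational(-1, 42091))) = Add(Rational(6985, 17797), Mul(Add(-689, Mul(Rational(-117, 4), Pow(11, Rational(1, 2)))), Rational(-1, 42091))) = Add(Rational(6985, 17797), Add(Rational(689, 42091), Mul(Rational(117, 168364), Pow(11, Rational(1, 2))))) = Add(Rational(306267768, 749093527), Mul(Rational(117, 168364), Pow(11, Rational(1, 2))))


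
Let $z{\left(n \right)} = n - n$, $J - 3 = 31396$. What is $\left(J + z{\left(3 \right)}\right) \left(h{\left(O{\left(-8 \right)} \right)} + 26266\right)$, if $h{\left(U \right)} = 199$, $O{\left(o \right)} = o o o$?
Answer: $830974535$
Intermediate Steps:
$J = 31399$ ($J = 3 + 31396 = 31399$)
$z{\left(n \right)} = 0$
$O{\left(o \right)} = o^{3}$ ($O{\left(o \right)} = o^{2} o = o^{3}$)
$\left(J + z{\left(3 \right)}\right) \left(h{\left(O{\left(-8 \right)} \right)} + 26266\right) = \left(31399 + 0\right) \left(199 + 26266\right) = 31399 \cdot 26465 = 830974535$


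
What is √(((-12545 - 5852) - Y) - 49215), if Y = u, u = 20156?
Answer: 6*I*√2438 ≈ 296.26*I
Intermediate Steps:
Y = 20156
√(((-12545 - 5852) - Y) - 49215) = √(((-12545 - 5852) - 1*20156) - 49215) = √((-18397 - 20156) - 49215) = √(-38553 - 49215) = √(-87768) = 6*I*√2438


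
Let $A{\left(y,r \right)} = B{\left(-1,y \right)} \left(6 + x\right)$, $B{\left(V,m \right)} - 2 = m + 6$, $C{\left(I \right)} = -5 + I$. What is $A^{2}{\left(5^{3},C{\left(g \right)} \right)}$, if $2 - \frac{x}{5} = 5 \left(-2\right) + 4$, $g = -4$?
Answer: $37429924$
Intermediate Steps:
$B{\left(V,m \right)} = 8 + m$ ($B{\left(V,m \right)} = 2 + \left(m + 6\right) = 2 + \left(6 + m\right) = 8 + m$)
$x = 40$ ($x = 10 - 5 \left(5 \left(-2\right) + 4\right) = 10 - 5 \left(-10 + 4\right) = 10 - -30 = 10 + 30 = 40$)
$A{\left(y,r \right)} = 368 + 46 y$ ($A{\left(y,r \right)} = \left(8 + y\right) \left(6 + 40\right) = \left(8 + y\right) 46 = 368 + 46 y$)
$A^{2}{\left(5^{3},C{\left(g \right)} \right)} = \left(368 + 46 \cdot 5^{3}\right)^{2} = \left(368 + 46 \cdot 125\right)^{2} = \left(368 + 5750\right)^{2} = 6118^{2} = 37429924$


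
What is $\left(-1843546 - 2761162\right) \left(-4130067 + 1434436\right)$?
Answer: $12412593630748$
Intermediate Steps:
$\left(-1843546 - 2761162\right) \left(-4130067 + 1434436\right) = \left(-4604708\right) \left(-2695631\right) = 12412593630748$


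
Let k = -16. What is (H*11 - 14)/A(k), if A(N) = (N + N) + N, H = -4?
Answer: 29/24 ≈ 1.2083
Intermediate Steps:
A(N) = 3*N (A(N) = 2*N + N = 3*N)
(H*11 - 14)/A(k) = (-4*11 - 14)/((3*(-16))) = (-44 - 14)/(-48) = -58*(-1/48) = 29/24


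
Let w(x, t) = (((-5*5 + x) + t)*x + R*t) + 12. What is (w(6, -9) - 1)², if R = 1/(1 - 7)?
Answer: 96721/4 ≈ 24180.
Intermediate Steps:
R = -⅙ (R = 1/(-6) = -⅙ ≈ -0.16667)
w(x, t) = 12 - t/6 + x*(-25 + t + x) (w(x, t) = (((-5*5 + x) + t)*x - t/6) + 12 = (((-25 + x) + t)*x - t/6) + 12 = ((-25 + t + x)*x - t/6) + 12 = (x*(-25 + t + x) - t/6) + 12 = (-t/6 + x*(-25 + t + x)) + 12 = 12 - t/6 + x*(-25 + t + x))
(w(6, -9) - 1)² = ((12 + 6² - 25*6 - ⅙*(-9) - 9*6) - 1)² = ((12 + 36 - 150 + 3/2 - 54) - 1)² = (-309/2 - 1)² = (-311/2)² = 96721/4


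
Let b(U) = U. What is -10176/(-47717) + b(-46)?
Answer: -2184806/47717 ≈ -45.787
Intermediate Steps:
-10176/(-47717) + b(-46) = -10176/(-47717) - 46 = -10176*(-1/47717) - 46 = 10176/47717 - 46 = -2184806/47717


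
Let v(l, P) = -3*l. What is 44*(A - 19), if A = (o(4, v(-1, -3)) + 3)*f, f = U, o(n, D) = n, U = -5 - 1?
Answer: -2684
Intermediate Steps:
U = -6
f = -6
A = -42 (A = (4 + 3)*(-6) = 7*(-6) = -42)
44*(A - 19) = 44*(-42 - 19) = 44*(-61) = -2684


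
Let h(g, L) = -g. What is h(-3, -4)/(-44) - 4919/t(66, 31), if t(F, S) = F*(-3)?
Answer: 9811/396 ≈ 24.775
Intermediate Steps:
t(F, S) = -3*F
h(-3, -4)/(-44) - 4919/t(66, 31) = -1*(-3)/(-44) - 4919/((-3*66)) = 3*(-1/44) - 4919/(-198) = -3/44 - 4919*(-1/198) = -3/44 + 4919/198 = 9811/396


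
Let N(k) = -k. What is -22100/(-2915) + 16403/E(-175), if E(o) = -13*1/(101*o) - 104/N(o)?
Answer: -168978753355/6116253 ≈ -27628.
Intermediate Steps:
E(o) = 10491/(101*o) (E(o) = -13*1/(101*o) - 104*(-1/o) = -13/(101*o) - (-104)/o = -13/(101*o) + 104/o = 10491/(101*o))
-22100/(-2915) + 16403/E(-175) = -22100/(-2915) + 16403/(((10491/101)/(-175))) = -22100*(-1/2915) + 16403/(((10491/101)*(-1/175))) = 4420/583 + 16403/(-10491/17675) = 4420/583 + 16403*(-17675/10491) = 4420/583 - 289923025/10491 = -168978753355/6116253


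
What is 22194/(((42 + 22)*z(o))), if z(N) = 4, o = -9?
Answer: 11097/128 ≈ 86.695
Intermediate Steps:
22194/(((42 + 22)*z(o))) = 22194/(((42 + 22)*4)) = 22194/((64*4)) = 22194/256 = 22194*(1/256) = 11097/128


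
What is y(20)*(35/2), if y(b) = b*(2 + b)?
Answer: 7700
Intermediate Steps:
y(20)*(35/2) = (20*(2 + 20))*(35/2) = (20*22)*(35*(½)) = 440*(35/2) = 7700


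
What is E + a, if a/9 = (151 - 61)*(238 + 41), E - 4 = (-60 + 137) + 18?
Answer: 226089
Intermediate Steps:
E = 99 (E = 4 + ((-60 + 137) + 18) = 4 + (77 + 18) = 4 + 95 = 99)
a = 225990 (a = 9*((151 - 61)*(238 + 41)) = 9*(90*279) = 9*25110 = 225990)
E + a = 99 + 225990 = 226089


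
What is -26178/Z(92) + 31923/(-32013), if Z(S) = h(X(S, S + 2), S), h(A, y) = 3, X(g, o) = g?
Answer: -31041929/3557 ≈ -8727.0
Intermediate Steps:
Z(S) = 3
-26178/Z(92) + 31923/(-32013) = -26178/3 + 31923/(-32013) = -26178*⅓ + 31923*(-1/32013) = -8726 - 3547/3557 = -31041929/3557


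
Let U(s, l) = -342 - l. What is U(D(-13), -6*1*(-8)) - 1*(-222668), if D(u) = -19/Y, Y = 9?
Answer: 222278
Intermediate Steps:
D(u) = -19/9
U(D(-13), -6*1*(-8)) - 1*(-222668) = (-342 - (-6*1)*(-8)) - 1*(-222668) = (-342 - (-6)*(-8)) + 222668 = (-342 - 1*48) + 222668 = (-342 - 48) + 222668 = -390 + 222668 = 222278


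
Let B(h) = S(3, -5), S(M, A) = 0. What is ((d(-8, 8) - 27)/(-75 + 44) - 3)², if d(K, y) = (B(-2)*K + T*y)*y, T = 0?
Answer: 4356/961 ≈ 4.5328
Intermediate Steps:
B(h) = 0
d(K, y) = 0 (d(K, y) = (0*K + 0*y)*y = (0 + 0)*y = 0*y = 0)
((d(-8, 8) - 27)/(-75 + 44) - 3)² = ((0 - 27)/(-75 + 44) - 3)² = (-27/(-31) - 3)² = (-27*(-1/31) - 3)² = (27/31 - 3)² = (-66/31)² = 4356/961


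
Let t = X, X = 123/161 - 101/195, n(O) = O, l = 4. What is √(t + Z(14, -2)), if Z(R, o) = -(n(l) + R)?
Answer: I*√17499133470/31395 ≈ 4.2135*I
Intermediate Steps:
Z(R, o) = -4 - R (Z(R, o) = -(4 + R) = -4 - R)
X = 7724/31395 (X = 123*(1/161) - 101*1/195 = 123/161 - 101/195 = 7724/31395 ≈ 0.24603)
t = 7724/31395 ≈ 0.24603
√(t + Z(14, -2)) = √(7724/31395 + (-4 - 1*14)) = √(7724/31395 + (-4 - 14)) = √(7724/31395 - 18) = √(-557386/31395) = I*√17499133470/31395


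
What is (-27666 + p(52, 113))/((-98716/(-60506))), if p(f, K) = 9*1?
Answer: -836707221/49358 ≈ -16952.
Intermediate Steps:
p(f, K) = 9
(-27666 + p(52, 113))/((-98716/(-60506))) = (-27666 + 9)/((-98716/(-60506))) = -27657/((-98716*(-1/60506))) = -27657/49358/30253 = -27657*30253/49358 = -836707221/49358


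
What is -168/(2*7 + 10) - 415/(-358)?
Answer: -2091/358 ≈ -5.8408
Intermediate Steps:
-168/(2*7 + 10) - 415/(-358) = -168/(14 + 10) - 415*(-1/358) = -168/24 + 415/358 = -168*1/24 + 415/358 = -7 + 415/358 = -2091/358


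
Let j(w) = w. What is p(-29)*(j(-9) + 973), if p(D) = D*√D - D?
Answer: 27956 - 27956*I*√29 ≈ 27956.0 - 1.5055e+5*I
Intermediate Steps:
p(D) = D^(3/2) - D
p(-29)*(j(-9) + 973) = ((-29)^(3/2) - 1*(-29))*(-9 + 973) = (-29*I*√29 + 29)*964 = (29 - 29*I*√29)*964 = 27956 - 27956*I*√29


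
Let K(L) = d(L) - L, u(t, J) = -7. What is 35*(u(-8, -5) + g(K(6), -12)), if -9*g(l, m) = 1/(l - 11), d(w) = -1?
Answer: -39655/162 ≈ -244.78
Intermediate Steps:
K(L) = -1 - L
g(l, m) = -1/(9*(-11 + l)) (g(l, m) = -1/(9*(l - 11)) = -1/(9*(-11 + l)))
35*(u(-8, -5) + g(K(6), -12)) = 35*(-7 - 1/(-99 + 9*(-1 - 1*6))) = 35*(-7 - 1/(-99 + 9*(-1 - 6))) = 35*(-7 - 1/(-99 + 9*(-7))) = 35*(-7 - 1/(-99 - 63)) = 35*(-7 - 1/(-162)) = 35*(-7 - 1*(-1/162)) = 35*(-7 + 1/162) = 35*(-1133/162) = -39655/162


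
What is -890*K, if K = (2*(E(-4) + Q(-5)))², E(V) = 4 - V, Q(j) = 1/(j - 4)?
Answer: -17945960/81 ≈ -2.2156e+5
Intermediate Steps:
Q(j) = 1/(-4 + j)
K = 20164/81 (K = (2*((4 - 1*(-4)) + 1/(-4 - 5)))² = (2*((4 + 4) + 1/(-9)))² = (2*(8 - ⅑))² = (2*(71/9))² = (142/9)² = 20164/81 ≈ 248.94)
-890*K = -890/(1/(20164/81)) = -890/81/20164 = -890*20164/81 = -17945960/81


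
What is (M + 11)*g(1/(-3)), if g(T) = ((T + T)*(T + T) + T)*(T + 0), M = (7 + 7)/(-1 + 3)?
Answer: -⅔ ≈ -0.66667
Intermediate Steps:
M = 7 (M = 14/2 = 14*(½) = 7)
g(T) = T*(T + 4*T²) (g(T) = ((2*T)*(2*T) + T)*T = (4*T² + T)*T = (T + 4*T²)*T = T*(T + 4*T²))
(M + 11)*g(1/(-3)) = (7 + 11)*((1/(-3))²*(1 + 4*(1/(-3)))) = 18*((1*(-⅓))²*(1 + 4*(1*(-⅓)))) = 18*((-⅓)²*(1 + 4*(-⅓))) = 18*((1 - 4/3)/9) = 18*((⅑)*(-⅓)) = 18*(-1/27) = -⅔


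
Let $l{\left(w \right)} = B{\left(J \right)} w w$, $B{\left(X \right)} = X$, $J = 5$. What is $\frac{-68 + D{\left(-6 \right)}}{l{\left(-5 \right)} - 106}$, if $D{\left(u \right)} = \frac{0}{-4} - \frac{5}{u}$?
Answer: $- \frac{403}{114} \approx -3.5351$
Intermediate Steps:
$D{\left(u \right)} = - \frac{5}{u}$ ($D{\left(u \right)} = 0 \left(- \frac{1}{4}\right) - \frac{5}{u} = 0 - \frac{5}{u} = - \frac{5}{u}$)
$l{\left(w \right)} = 5 w^{2}$ ($l{\left(w \right)} = 5 w w = 5 w^{2}$)
$\frac{-68 + D{\left(-6 \right)}}{l{\left(-5 \right)} - 106} = \frac{-68 - \frac{5}{-6}}{5 \left(-5\right)^{2} - 106} = \frac{-68 - - \frac{5}{6}}{5 \cdot 25 - 106} = \frac{-68 + \frac{5}{6}}{125 - 106} = \frac{1}{19} \left(- \frac{403}{6}\right) = - \frac{403}{114}$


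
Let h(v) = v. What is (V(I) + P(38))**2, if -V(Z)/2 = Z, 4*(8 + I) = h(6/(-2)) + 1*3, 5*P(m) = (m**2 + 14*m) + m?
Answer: 4384836/25 ≈ 1.7539e+5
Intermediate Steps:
P(m) = 3*m + m**2/5 (P(m) = ((m**2 + 14*m) + m)/5 = (m**2 + 15*m)/5 = 3*m + m**2/5)
I = -8 (I = -8 + (6/(-2) + 1*3)/4 = -8 + (6*(-1/2) + 3)/4 = -8 + (-3 + 3)/4 = -8 + (1/4)*0 = -8 + 0 = -8)
V(Z) = -2*Z
(V(I) + P(38))**2 = (-2*(-8) + (1/5)*38*(15 + 38))**2 = (16 + (1/5)*38*53)**2 = (16 + 2014/5)**2 = (2094/5)**2 = 4384836/25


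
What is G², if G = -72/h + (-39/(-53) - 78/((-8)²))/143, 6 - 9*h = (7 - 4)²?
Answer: 16237942114689/348046336 ≈ 46655.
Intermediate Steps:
h = -⅓ (h = ⅔ - (7 - 4)²/9 = ⅔ - ⅑*3² = ⅔ - ⅑*9 = ⅔ - 1 = -⅓ ≈ -0.33333)
G = 4029633/18656 (G = -72/(-⅓) + (-39/(-53) - 78/((-8)²))/143 = -72*(-3) + (-39*(-1/53) - 78/64)*(1/143) = 216 + (39/53 - 78*1/64)*(1/143) = 216 + (39/53 - 39/32)*(1/143) = 216 - 819/1696*1/143 = 216 - 63/18656 = 4029633/18656 ≈ 216.00)
G² = (4029633/18656)² = 16237942114689/348046336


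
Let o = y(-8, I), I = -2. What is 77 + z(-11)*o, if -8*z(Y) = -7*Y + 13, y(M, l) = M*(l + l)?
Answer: -283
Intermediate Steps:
y(M, l) = 2*M*l (y(M, l) = M*(2*l) = 2*M*l)
z(Y) = -13/8 + 7*Y/8 (z(Y) = -(-7*Y + 13)/8 = -(13 - 7*Y)/8 = -13/8 + 7*Y/8)
o = 32 (o = 2*(-8)*(-2) = 32)
77 + z(-11)*o = 77 + (-13/8 + (7/8)*(-11))*32 = 77 + (-13/8 - 77/8)*32 = 77 - 45/4*32 = 77 - 360 = -283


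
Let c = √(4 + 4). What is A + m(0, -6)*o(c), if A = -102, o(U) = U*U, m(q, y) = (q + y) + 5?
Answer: -110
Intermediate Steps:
c = 2*√2 (c = √8 = 2*√2 ≈ 2.8284)
m(q, y) = 5 + q + y
o(U) = U²
A + m(0, -6)*o(c) = -102 + (5 + 0 - 6)*(2*√2)² = -102 - 1*8 = -102 - 8 = -110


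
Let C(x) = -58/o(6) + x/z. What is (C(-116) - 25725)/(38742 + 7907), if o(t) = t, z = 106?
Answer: -4091986/7417191 ≈ -0.55169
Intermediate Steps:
C(x) = -29/3 + x/106 (C(x) = -58/6 + x/106 = -58*1/6 + x*(1/106) = -29/3 + x/106)
(C(-116) - 25725)/(38742 + 7907) = ((-29/3 + (1/106)*(-116)) - 25725)/(38742 + 7907) = ((-29/3 - 58/53) - 25725)/46649 = (-1711/159 - 25725)*(1/46649) = -4091986/159*1/46649 = -4091986/7417191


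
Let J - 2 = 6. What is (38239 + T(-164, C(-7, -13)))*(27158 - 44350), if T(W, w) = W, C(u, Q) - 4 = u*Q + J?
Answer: -654585400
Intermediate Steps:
J = 8 (J = 2 + 6 = 8)
C(u, Q) = 12 + Q*u (C(u, Q) = 4 + (u*Q + 8) = 4 + (Q*u + 8) = 4 + (8 + Q*u) = 12 + Q*u)
(38239 + T(-164, C(-7, -13)))*(27158 - 44350) = (38239 - 164)*(27158 - 44350) = 38075*(-17192) = -654585400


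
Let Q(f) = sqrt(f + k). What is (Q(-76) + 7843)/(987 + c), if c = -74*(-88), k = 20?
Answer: 7843/7499 + 2*I*sqrt(14)/7499 ≈ 1.0459 + 0.00099791*I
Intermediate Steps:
c = 6512
Q(f) = sqrt(20 + f) (Q(f) = sqrt(f + 20) = sqrt(20 + f))
(Q(-76) + 7843)/(987 + c) = (sqrt(20 - 76) + 7843)/(987 + 6512) = (sqrt(-56) + 7843)/7499 = (2*I*sqrt(14) + 7843)*(1/7499) = (7843 + 2*I*sqrt(14))*(1/7499) = 7843/7499 + 2*I*sqrt(14)/7499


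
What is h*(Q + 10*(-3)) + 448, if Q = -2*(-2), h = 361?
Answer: -8938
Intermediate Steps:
Q = 4
h*(Q + 10*(-3)) + 448 = 361*(4 + 10*(-3)) + 448 = 361*(4 - 30) + 448 = 361*(-26) + 448 = -9386 + 448 = -8938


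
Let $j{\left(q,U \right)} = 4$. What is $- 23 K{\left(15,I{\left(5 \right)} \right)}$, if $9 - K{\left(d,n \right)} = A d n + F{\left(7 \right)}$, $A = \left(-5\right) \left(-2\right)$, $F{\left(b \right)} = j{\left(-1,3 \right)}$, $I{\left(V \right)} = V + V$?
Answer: $34385$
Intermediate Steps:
$I{\left(V \right)} = 2 V$
$F{\left(b \right)} = 4$
$A = 10$
$K{\left(d,n \right)} = 5 - 10 d n$ ($K{\left(d,n \right)} = 9 - \left(10 d n + 4\right) = 9 - \left(4 + 10 d n\right) = 5 - 10 d n$)
$- 23 K{\left(15,I{\left(5 \right)} \right)} = - 23 \left(5 - 150 \cdot 2 \cdot 5\right) = - 23 \left(5 - 150 \cdot 10\right) = - 23 \left(5 - 1500\right) = \left(-23\right) \left(-1495\right) = 34385$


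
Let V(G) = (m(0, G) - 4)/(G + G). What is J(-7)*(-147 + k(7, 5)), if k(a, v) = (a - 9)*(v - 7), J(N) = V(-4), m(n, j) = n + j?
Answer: -143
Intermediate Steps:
m(n, j) = j + n
V(G) = (-4 + G)/(2*G) (V(G) = ((G + 0) - 4)/(G + G) = (G - 4)/((2*G)) = (-4 + G)*(1/(2*G)) = (-4 + G)/(2*G))
J(N) = 1 (J(N) = (1/2)*(-4 - 4)/(-4) = (1/2)*(-1/4)*(-8) = 1)
k(a, v) = (-9 + a)*(-7 + v)
J(-7)*(-147 + k(7, 5)) = 1*(-147 + (63 - 9*5 - 7*7 + 7*5)) = 1*(-147 + (63 - 45 - 49 + 35)) = 1*(-147 + 4) = 1*(-143) = -143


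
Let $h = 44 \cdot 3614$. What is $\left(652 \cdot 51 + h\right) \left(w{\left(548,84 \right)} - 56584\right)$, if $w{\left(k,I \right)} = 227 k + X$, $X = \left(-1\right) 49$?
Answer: $13028656484$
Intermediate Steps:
$X = -49$
$h = 159016$
$w{\left(k,I \right)} = -49 + 227 k$ ($w{\left(k,I \right)} = 227 k - 49 = -49 + 227 k$)
$\left(652 \cdot 51 + h\right) \left(w{\left(548,84 \right)} - 56584\right) = \left(652 \cdot 51 + 159016\right) \left(\left(-49 + 227 \cdot 548\right) - 56584\right) = \left(33252 + 159016\right) \left(\left(-49 + 124396\right) - 56584\right) = 192268 \left(124347 - 56584\right) = 192268 \cdot 67763 = 13028656484$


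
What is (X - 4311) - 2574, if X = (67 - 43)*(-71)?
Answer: -8589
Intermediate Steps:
X = -1704 (X = 24*(-71) = -1704)
(X - 4311) - 2574 = (-1704 - 4311) - 2574 = -6015 - 2574 = -8589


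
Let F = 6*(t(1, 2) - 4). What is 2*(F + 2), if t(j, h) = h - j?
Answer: -32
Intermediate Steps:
F = -18 (F = 6*((2 - 1*1) - 4) = 6*((2 - 1) - 4) = 6*(1 - 4) = 6*(-3) = -18)
2*(F + 2) = 2*(-18 + 2) = 2*(-16) = -32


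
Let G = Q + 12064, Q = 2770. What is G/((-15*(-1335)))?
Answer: 14834/20025 ≈ 0.74077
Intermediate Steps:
G = 14834 (G = 2770 + 12064 = 14834)
G/((-15*(-1335))) = 14834/((-15*(-1335))) = 14834/20025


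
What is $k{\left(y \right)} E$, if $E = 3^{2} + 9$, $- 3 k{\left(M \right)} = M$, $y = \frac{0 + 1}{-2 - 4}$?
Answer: $1$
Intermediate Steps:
$y = - \frac{1}{6}$ ($y = 1 \frac{1}{-6} = 1 \left(- \frac{1}{6}\right) = - \frac{1}{6} \approx -0.16667$)
$k{\left(M \right)} = - \frac{M}{3}$
$E = 18$ ($E = 9 + 9 = 18$)
$k{\left(y \right)} E = \left(- \frac{1}{3}\right) \left(- \frac{1}{6}\right) 18 = \frac{1}{18} \cdot 18 = 1$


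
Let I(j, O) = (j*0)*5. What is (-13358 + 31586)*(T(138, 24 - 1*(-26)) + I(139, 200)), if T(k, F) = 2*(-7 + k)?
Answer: 4775736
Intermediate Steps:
T(k, F) = -14 + 2*k
I(j, O) = 0 (I(j, O) = 0*5 = 0)
(-13358 + 31586)*(T(138, 24 - 1*(-26)) + I(139, 200)) = (-13358 + 31586)*((-14 + 2*138) + 0) = 18228*((-14 + 276) + 0) = 18228*(262 + 0) = 18228*262 = 4775736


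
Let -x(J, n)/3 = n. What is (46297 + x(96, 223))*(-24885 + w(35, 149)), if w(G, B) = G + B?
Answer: -1127057228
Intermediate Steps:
x(J, n) = -3*n
w(G, B) = B + G
(46297 + x(96, 223))*(-24885 + w(35, 149)) = (46297 - 3*223)*(-24885 + (149 + 35)) = (46297 - 669)*(-24885 + 184) = 45628*(-24701) = -1127057228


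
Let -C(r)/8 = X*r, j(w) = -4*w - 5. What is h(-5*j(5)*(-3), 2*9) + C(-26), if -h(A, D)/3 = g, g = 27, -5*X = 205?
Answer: -8609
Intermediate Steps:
j(w) = -5 - 4*w
X = -41 (X = -⅕*205 = -41)
h(A, D) = -81 (h(A, D) = -3*27 = -81)
C(r) = 328*r (C(r) = -(-328)*r = 328*r)
h(-5*j(5)*(-3), 2*9) + C(-26) = -81 + 328*(-26) = -81 - 8528 = -8609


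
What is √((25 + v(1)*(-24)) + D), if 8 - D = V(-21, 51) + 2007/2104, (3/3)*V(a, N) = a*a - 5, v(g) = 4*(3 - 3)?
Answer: I*√447057394/1052 ≈ 20.099*I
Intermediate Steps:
v(g) = 0 (v(g) = 4*0 = 0)
V(a, N) = -5 + a² (V(a, N) = a*a - 5 = a² - 5 = -5 + a²)
D = -902519/2104 (D = 8 - ((-5 + (-21)²) + 2007/2104) = 8 - ((-5 + 441) + 2007*(1/2104)) = 8 - (436 + 2007/2104) = 8 - 1*919351/2104 = 8 - 919351/2104 = -902519/2104 ≈ -428.95)
√((25 + v(1)*(-24)) + D) = √((25 + 0*(-24)) - 902519/2104) = √((25 + 0) - 902519/2104) = √(25 - 902519/2104) = √(-849919/2104) = I*√447057394/1052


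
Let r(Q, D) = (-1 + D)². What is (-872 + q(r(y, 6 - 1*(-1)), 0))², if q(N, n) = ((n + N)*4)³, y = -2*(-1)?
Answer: 8910893652544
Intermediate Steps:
y = 2
q(N, n) = (4*N + 4*n)³ (q(N, n) = ((N + n)*4)³ = (4*N + 4*n)³)
(-872 + q(r(y, 6 - 1*(-1)), 0))² = (-872 + 64*((-1 + (6 - 1*(-1)))² + 0)³)² = (-872 + 64*((-1 + (6 + 1))² + 0)³)² = (-872 + 64*((-1 + 7)² + 0)³)² = (-872 + 64*(6² + 0)³)² = (-872 + 64*(36 + 0)³)² = (-872 + 64*36³)² = (-872 + 64*46656)² = (-872 + 2985984)² = 2985112² = 8910893652544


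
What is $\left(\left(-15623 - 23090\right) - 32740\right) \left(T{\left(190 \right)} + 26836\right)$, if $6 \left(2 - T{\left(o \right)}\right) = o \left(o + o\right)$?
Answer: $- \frac{3173513542}{3} \approx -1.0578 \cdot 10^{9}$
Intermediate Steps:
$T{\left(o \right)} = 2 - \frac{o^{2}}{3}$ ($T{\left(o \right)} = 2 - \frac{o \left(o + o\right)}{6} = 2 - \frac{o 2 o}{6} = 2 - \frac{2 o^{2}}{6} = 2 - \frac{o^{2}}{3}$)
$\left(\left(-15623 - 23090\right) - 32740\right) \left(T{\left(190 \right)} + 26836\right) = \left(\left(-15623 - 23090\right) - 32740\right) \left(\left(2 - \frac{190^{2}}{3}\right) + 26836\right) = \left(\left(-15623 - 23090\right) - 32740\right) \left(\left(2 - \frac{36100}{3}\right) + 26836\right) = \left(-38713 - 32740\right) \left(\left(2 - \frac{36100}{3}\right) + 26836\right) = - 71453 \left(- \frac{36094}{3} + 26836\right) = \left(-71453\right) \frac{44414}{3} = - \frac{3173513542}{3}$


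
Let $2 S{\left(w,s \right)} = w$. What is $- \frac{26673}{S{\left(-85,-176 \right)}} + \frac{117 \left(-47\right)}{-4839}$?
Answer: $\frac{5070759}{8065} \approx 628.74$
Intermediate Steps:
$S{\left(w,s \right)} = \frac{w}{2}$
$- \frac{26673}{S{\left(-85,-176 \right)}} + \frac{117 \left(-47\right)}{-4839} = - \frac{26673}{\frac{1}{2} \left(-85\right)} + \frac{117 \left(-47\right)}{-4839} = - \frac{26673}{- \frac{85}{2}} - - \frac{1833}{1613} = \left(-26673\right) \left(- \frac{2}{85}\right) + \frac{1833}{1613} = \frac{3138}{5} + \frac{1833}{1613} = \frac{5070759}{8065}$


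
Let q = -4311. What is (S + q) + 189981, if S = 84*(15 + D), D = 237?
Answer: 206838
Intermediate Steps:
S = 21168 (S = 84*(15 + 237) = 84*252 = 21168)
(S + q) + 189981 = (21168 - 4311) + 189981 = 16857 + 189981 = 206838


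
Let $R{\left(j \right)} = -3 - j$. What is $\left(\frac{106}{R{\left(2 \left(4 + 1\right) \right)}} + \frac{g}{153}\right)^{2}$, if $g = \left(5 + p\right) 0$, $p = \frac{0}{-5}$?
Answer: $\frac{11236}{169} \approx 66.485$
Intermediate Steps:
$p = 0$ ($p = 0 \left(- \frac{1}{5}\right) = 0$)
$g = 0$ ($g = \left(5 + 0\right) 0 = 5 \cdot 0 = 0$)
$\left(\frac{106}{R{\left(2 \left(4 + 1\right) \right)}} + \frac{g}{153}\right)^{2} = \left(\frac{106}{-3 - 2 \left(4 + 1\right)} + \frac{0}{153}\right)^{2} = \left(\frac{106}{-3 - 2 \cdot 5} + 0 \cdot \frac{1}{153}\right)^{2} = \left(\frac{106}{-3 - 10} + 0\right)^{2} = \left(\frac{106}{-13} + 0\right)^{2} = \left(106 \left(- \frac{1}{13}\right) + 0\right)^{2} = \left(- \frac{106}{13} + 0\right)^{2} = \left(- \frac{106}{13}\right)^{2} = \frac{11236}{169}$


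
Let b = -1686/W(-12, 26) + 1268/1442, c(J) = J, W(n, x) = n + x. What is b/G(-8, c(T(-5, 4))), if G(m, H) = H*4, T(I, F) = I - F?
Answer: 86195/25956 ≈ 3.3208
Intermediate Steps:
G(m, H) = 4*H
b = -86195/721 (b = -1686/(-12 + 26) + 1268/1442 = -1686/14 + 1268*(1/1442) = -1686*1/14 + 634/721 = -843/7 + 634/721 = -86195/721 ≈ -119.55)
b/G(-8, c(T(-5, 4))) = -86195*1/(4*(-5 - 1*4))/721 = -86195*1/(4*(-5 - 4))/721 = -86195/(721*(4*(-9))) = -86195/721/(-36) = -86195/721*(-1/36) = 86195/25956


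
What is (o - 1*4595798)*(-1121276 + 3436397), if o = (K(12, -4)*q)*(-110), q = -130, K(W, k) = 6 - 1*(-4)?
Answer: -10308766158558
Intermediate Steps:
K(W, k) = 10 (K(W, k) = 6 + 4 = 10)
o = 143000 (o = (10*(-130))*(-110) = -1300*(-110) = 143000)
(o - 1*4595798)*(-1121276 + 3436397) = (143000 - 1*4595798)*(-1121276 + 3436397) = (143000 - 4595798)*2315121 = -4452798*2315121 = -10308766158558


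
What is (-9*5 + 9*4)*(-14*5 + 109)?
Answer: -351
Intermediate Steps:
(-9*5 + 9*4)*(-14*5 + 109) = (-45 + 36)*(-70 + 109) = -9*39 = -351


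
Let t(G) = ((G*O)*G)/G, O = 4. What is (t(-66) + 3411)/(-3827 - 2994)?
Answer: -3147/6821 ≈ -0.46137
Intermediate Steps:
t(G) = 4*G (t(G) = ((G*4)*G)/G = ((4*G)*G)/G = (4*G²)/G = 4*G)
(t(-66) + 3411)/(-3827 - 2994) = (4*(-66) + 3411)/(-3827 - 2994) = (-264 + 3411)/(-6821) = 3147*(-1/6821) = -3147/6821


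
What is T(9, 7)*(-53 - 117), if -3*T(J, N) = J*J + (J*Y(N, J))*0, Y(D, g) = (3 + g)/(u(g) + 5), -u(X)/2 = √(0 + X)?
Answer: 4590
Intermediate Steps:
u(X) = -2*√X (u(X) = -2*√(0 + X) = -2*√X)
Y(D, g) = (3 + g)/(5 - 2*√g) (Y(D, g) = (3 + g)/(-2*√g + 5) = (3 + g)/(5 - 2*√g))
T(J, N) = -J²/3 (T(J, N) = -(J*J + (J*((-3 - J)/(-5 + 2*√J)))*0)/3 = -(J² + (J*(-3 - J)/(-5 + 2*√J))*0)/3 = -(J² + 0)/3 = -J²/3)
T(9, 7)*(-53 - 117) = (-⅓*9²)*(-53 - 117) = -⅓*81*(-170) = -27*(-170) = 4590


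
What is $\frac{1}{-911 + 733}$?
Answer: $- \frac{1}{178} \approx -0.005618$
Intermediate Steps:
$\frac{1}{-911 + 733} = \frac{1}{-178} = - \frac{1}{178}$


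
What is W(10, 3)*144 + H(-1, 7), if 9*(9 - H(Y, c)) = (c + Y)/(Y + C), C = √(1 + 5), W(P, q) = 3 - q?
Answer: 133/15 - 2*√6/15 ≈ 8.5401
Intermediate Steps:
C = √6 ≈ 2.4495
H(Y, c) = 9 - (Y + c)/(9*(Y + √6)) (H(Y, c) = 9 - (c + Y)/(9*(Y + √6)) = 9 - (Y + c)/(9*(Y + √6)))
W(10, 3)*144 + H(-1, 7) = (3 - 1*3)*144 + (-1*7 + 80*(-1) + 81*√6)/(9*(-1 + √6)) = (3 - 3)*144 + (-7 - 80 + 81*√6)/(9*(-1 + √6)) = 0*144 + (-87 + 81*√6)/(9*(-1 + √6)) = 0 + (-87 + 81*√6)/(9*(-1 + √6)) = (-87 + 81*√6)/(9*(-1 + √6))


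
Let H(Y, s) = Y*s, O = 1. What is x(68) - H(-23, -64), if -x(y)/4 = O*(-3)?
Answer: -1460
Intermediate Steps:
x(y) = 12 (x(y) = -4*(-3) = 12)
x(68) - H(-23, -64) = 12 - (-23)*(-64) = 12 - 1*1472 = 12 - 1472 = -1460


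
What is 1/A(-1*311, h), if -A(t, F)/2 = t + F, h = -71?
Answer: 1/764 ≈ 0.0013089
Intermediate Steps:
A(t, F) = -2*F - 2*t (A(t, F) = -2*(t + F) = -2*(F + t) = -2*F - 2*t)
1/A(-1*311, h) = 1/(-2*(-71) - (-2)*311) = 1/(142 - 2*(-311)) = 1/(142 + 622) = 1/764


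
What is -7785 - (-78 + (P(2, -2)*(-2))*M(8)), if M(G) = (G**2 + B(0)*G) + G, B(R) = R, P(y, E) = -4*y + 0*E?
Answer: -8859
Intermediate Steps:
P(y, E) = -4*y (P(y, E) = -4*y + 0 = -4*y)
M(G) = G + G**2 (M(G) = (G**2 + 0*G) + G = (G**2 + 0) + G = G**2 + G = G + G**2)
-7785 - (-78 + (P(2, -2)*(-2))*M(8)) = -7785 - (-78 + (-4*2*(-2))*(8*(1 + 8))) = -7785 - (-78 + (-8*(-2))*(8*9)) = -7785 - (-78 + 16*72) = -7785 - (-78 + 1152) = -7785 - 1*1074 = -7785 - 1074 = -8859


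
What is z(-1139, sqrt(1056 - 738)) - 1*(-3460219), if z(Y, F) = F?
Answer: 3460219 + sqrt(318) ≈ 3.4602e+6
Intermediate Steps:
z(-1139, sqrt(1056 - 738)) - 1*(-3460219) = sqrt(1056 - 738) - 1*(-3460219) = sqrt(318) + 3460219 = 3460219 + sqrt(318)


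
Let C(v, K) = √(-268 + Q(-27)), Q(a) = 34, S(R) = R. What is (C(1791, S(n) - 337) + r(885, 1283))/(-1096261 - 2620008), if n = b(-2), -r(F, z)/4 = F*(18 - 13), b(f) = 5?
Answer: 17700/3716269 - 3*I*√26/3716269 ≈ 0.0047628 - 4.1162e-6*I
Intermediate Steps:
r(F, z) = -20*F (r(F, z) = -4*F*(18 - 13) = -4*F*5 = -20*F)
n = 5
C(v, K) = 3*I*√26 (C(v, K) = √(-268 + 34) = √(-234) = 3*I*√26)
(C(1791, S(n) - 337) + r(885, 1283))/(-1096261 - 2620008) = (3*I*√26 - 20*885)/(-1096261 - 2620008) = (3*I*√26 - 17700)/(-3716269) = (-17700 + 3*I*√26)*(-1/3716269) = 17700/3716269 - 3*I*√26/3716269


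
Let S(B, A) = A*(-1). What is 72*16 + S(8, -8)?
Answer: 1160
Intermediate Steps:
S(B, A) = -A
72*16 + S(8, -8) = 72*16 - 1*(-8) = 1152 + 8 = 1160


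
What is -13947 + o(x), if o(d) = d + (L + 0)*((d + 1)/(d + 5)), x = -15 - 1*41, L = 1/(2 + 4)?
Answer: -4284863/306 ≈ -14003.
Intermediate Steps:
L = ⅙ (L = 1/6 = ⅙ ≈ 0.16667)
x = -56 (x = -15 - 41 = -56)
o(d) = d + (1 + d)/(6*(5 + d)) (o(d) = d + (⅙ + 0)*((d + 1)/(d + 5)) = d + ((1 + d)/(5 + d))/6 = d + (1 + d)/(6*(5 + d)))
-13947 + o(x) = -13947 + (1 + 6*(-56)² + 31*(-56))/(6*(5 - 56)) = -13947 + (⅙)*(1 + 6*3136 - 1736)/(-51) = -13947 + (⅙)*(-1/51)*(1 + 18816 - 1736) = -13947 + (⅙)*(-1/51)*17081 = -13947 - 17081/306 = -4284863/306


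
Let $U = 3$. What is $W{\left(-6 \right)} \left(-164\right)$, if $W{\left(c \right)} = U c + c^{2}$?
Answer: $-2952$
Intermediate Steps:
$W{\left(c \right)} = c^{2} + 3 c$ ($W{\left(c \right)} = 3 c + c^{2} = c^{2} + 3 c$)
$W{\left(-6 \right)} \left(-164\right) = - 6 \left(3 - 6\right) \left(-164\right) = \left(-6\right) \left(-3\right) \left(-164\right) = 18 \left(-164\right) = -2952$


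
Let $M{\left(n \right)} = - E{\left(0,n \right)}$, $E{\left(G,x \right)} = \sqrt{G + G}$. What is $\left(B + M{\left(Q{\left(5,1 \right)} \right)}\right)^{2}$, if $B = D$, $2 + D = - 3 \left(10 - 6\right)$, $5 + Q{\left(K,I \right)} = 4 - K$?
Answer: $196$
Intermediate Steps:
$Q{\left(K,I \right)} = -1 - K$ ($Q{\left(K,I \right)} = -5 - \left(-4 + K\right) = -1 - K$)
$E{\left(G,x \right)} = \sqrt{2} \sqrt{G}$ ($E{\left(G,x \right)} = \sqrt{2 G} = \sqrt{2} \sqrt{G}$)
$D = -14$ ($D = -2 - 3 \left(10 - 6\right) = -2 - 12 = -14$)
$M{\left(n \right)} = 0$ ($M{\left(n \right)} = - \sqrt{2} \sqrt{0} = - \sqrt{2} \cdot 0 = \left(-1\right) 0 = 0$)
$B = -14$
$\left(B + M{\left(Q{\left(5,1 \right)} \right)}\right)^{2} = \left(-14 + 0\right)^{2} = \left(-14\right)^{2} = 196$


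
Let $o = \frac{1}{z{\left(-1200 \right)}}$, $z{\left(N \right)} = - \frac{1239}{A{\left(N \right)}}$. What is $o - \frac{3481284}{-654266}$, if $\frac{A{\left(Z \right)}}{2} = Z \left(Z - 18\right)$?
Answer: $- \frac{45434215722}{19300847} \approx -2354.0$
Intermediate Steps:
$A{\left(Z \right)} = 2 Z \left(-18 + Z\right)$ ($A{\left(Z \right)} = 2 Z \left(Z - 18\right) = 2 Z \left(-18 + Z\right)$)
$z{\left(N \right)} = - \frac{1239}{2 N \left(-18 + N\right)}$
$o = - \frac{139200}{59}$ ($o = \frac{1}{\left(- \frac{1239}{2}\right) \frac{1}{-1200} \frac{1}{-18 - 1200}} = \frac{1}{\left(- \frac{1239}{2}\right) \left(- \frac{1}{1200}\right) \frac{1}{-1218}} = \frac{1}{\left(- \frac{1239}{2}\right) \left(- \frac{1}{1200}\right) \left(- \frac{1}{1218}\right)} = \frac{1}{- \frac{59}{139200}} = - \frac{139200}{59} \approx -2359.3$)
$o - \frac{3481284}{-654266} = - \frac{139200}{59} - \frac{3481284}{-654266} = - \frac{139200}{59} - - \frac{1740642}{327133} = - \frac{139200}{59} + \frac{1740642}{327133} = - \frac{45434215722}{19300847}$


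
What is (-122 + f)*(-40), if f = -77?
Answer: 7960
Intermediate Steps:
(-122 + f)*(-40) = (-122 - 77)*(-40) = -199*(-40) = 7960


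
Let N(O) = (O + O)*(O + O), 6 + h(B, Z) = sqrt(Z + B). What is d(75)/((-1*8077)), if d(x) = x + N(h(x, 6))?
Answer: -111/8077 ≈ -0.013743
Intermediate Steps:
h(B, Z) = -6 + sqrt(B + Z) (h(B, Z) = -6 + sqrt(Z + B) = -6 + sqrt(B + Z))
N(O) = 4*O**2 (N(O) = (2*O)*(2*O) = 4*O**2)
d(x) = x + 4*(-6 + sqrt(6 + x))**2 (d(x) = x + 4*(-6 + sqrt(x + 6))**2 = x + 4*(-6 + sqrt(6 + x))**2)
d(75)/((-1*8077)) = (75 + 4*(-6 + sqrt(6 + 75))**2)/((-1*8077)) = (75 + 4*(-6 + sqrt(81))**2)/(-8077) = (75 + 4*(-6 + 9)**2)*(-1/8077) = (75 + 4*3**2)*(-1/8077) = (75 + 4*9)*(-1/8077) = (75 + 36)*(-1/8077) = 111*(-1/8077) = -111/8077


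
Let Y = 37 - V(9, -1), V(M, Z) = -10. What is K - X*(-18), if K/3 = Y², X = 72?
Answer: 7923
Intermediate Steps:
Y = 47 (Y = 37 - 1*(-10) = 37 + 10 = 47)
K = 6627 (K = 3*47² = 3*2209 = 6627)
K - X*(-18) = 6627 - 72*(-18) = 6627 - 1*(-1296) = 6627 + 1296 = 7923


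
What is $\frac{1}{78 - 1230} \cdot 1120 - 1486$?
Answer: $- \frac{53531}{36} \approx -1487.0$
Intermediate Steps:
$\frac{1}{78 - 1230} \cdot 1120 - 1486 = \frac{1}{-1152} \cdot 1120 - 1486 = \left(- \frac{1}{1152}\right) 1120 - 1486 = - \frac{35}{36} - 1486 = - \frac{53531}{36}$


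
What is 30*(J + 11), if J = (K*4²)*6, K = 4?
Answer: 11850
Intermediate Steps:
J = 384 (J = (4*4²)*6 = (4*16)*6 = 64*6 = 384)
30*(J + 11) = 30*(384 + 11) = 30*395 = 11850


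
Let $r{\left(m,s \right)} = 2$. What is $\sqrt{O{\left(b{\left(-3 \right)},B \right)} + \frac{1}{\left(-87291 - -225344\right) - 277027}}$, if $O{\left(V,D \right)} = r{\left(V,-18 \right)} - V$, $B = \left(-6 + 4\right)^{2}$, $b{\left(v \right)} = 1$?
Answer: $\frac{\sqrt{19313633702}}{138974} \approx 1.0$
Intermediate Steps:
$B = 4$ ($B = \left(-2\right)^{2} = 4$)
$O{\left(V,D \right)} = 2 - V$
$\sqrt{O{\left(b{\left(-3 \right)},B \right)} + \frac{1}{\left(-87291 - -225344\right) - 277027}} = \sqrt{\left(2 - 1\right) + \frac{1}{\left(-87291 - -225344\right) - 277027}} = \sqrt{\left(2 - 1\right) + \frac{1}{\left(-87291 + 225344\right) - 277027}} = \sqrt{1 + \frac{1}{138053 - 277027}} = \sqrt{1 + \frac{1}{-138974}} = \sqrt{1 - \frac{1}{138974}} = \sqrt{\frac{138973}{138974}} = \frac{\sqrt{19313633702}}{138974}$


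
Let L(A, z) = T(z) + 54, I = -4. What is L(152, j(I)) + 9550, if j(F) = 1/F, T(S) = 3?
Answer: 9607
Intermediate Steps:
j(F) = 1/F
L(A, z) = 57 (L(A, z) = 3 + 54 = 57)
L(152, j(I)) + 9550 = 57 + 9550 = 9607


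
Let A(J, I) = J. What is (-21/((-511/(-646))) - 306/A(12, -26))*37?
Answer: -281163/146 ≈ -1925.8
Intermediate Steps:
(-21/((-511/(-646))) - 306/A(12, -26))*37 = (-21/((-511/(-646))) - 306/12)*37 = (-21/((-511*(-1/646))) - 306*1/12)*37 = (-21/511/646 - 51/2)*37 = (-21*646/511 - 51/2)*37 = (-1938/73 - 51/2)*37 = -7599/146*37 = -281163/146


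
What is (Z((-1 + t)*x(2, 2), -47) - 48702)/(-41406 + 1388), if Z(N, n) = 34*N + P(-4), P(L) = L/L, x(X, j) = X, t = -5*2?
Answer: 49449/40018 ≈ 1.2357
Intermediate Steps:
t = -10
P(L) = 1
Z(N, n) = 1 + 34*N (Z(N, n) = 34*N + 1 = 1 + 34*N)
(Z((-1 + t)*x(2, 2), -47) - 48702)/(-41406 + 1388) = ((1 + 34*((-1 - 10)*2)) - 48702)/(-41406 + 1388) = ((1 + 34*(-11*2)) - 48702)/(-40018) = ((1 + 34*(-22)) - 48702)*(-1/40018) = ((1 - 748) - 48702)*(-1/40018) = (-747 - 48702)*(-1/40018) = -49449*(-1/40018) = 49449/40018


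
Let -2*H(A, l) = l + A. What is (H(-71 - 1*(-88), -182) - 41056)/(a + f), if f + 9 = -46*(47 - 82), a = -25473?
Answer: 81947/47744 ≈ 1.7164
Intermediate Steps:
f = 1601 (f = -9 - 46*(47 - 82) = -9 - 46*(-35) = -9 + 1610 = 1601)
H(A, l) = -A/2 - l/2 (H(A, l) = -(l + A)/2 = -(A + l)/2 = -A/2 - l/2)
(H(-71 - 1*(-88), -182) - 41056)/(a + f) = ((-(-71 - 1*(-88))/2 - ½*(-182)) - 41056)/(-25473 + 1601) = ((-(-71 + 88)/2 + 91) - 41056)/(-23872) = ((-½*17 + 91) - 41056)*(-1/23872) = ((-17/2 + 91) - 41056)*(-1/23872) = (165/2 - 41056)*(-1/23872) = -81947/2*(-1/23872) = 81947/47744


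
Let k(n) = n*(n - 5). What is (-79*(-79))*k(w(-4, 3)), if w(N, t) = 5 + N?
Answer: -24964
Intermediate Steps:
k(n) = n*(-5 + n)
(-79*(-79))*k(w(-4, 3)) = (-79*(-79))*((5 - 4)*(-5 + (5 - 4))) = 6241*(1*(-5 + 1)) = 6241*(1*(-4)) = 6241*(-4) = -24964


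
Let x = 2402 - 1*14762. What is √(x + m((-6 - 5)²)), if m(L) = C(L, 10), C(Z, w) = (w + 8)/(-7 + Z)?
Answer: 3*I*√495767/19 ≈ 111.17*I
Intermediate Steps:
C(Z, w) = (8 + w)/(-7 + Z)
m(L) = 18/(-7 + L) (m(L) = (8 + 10)/(-7 + L) = 18/(-7 + L))
x = -12360 (x = 2402 - 14762 = -12360)
√(x + m((-6 - 5)²)) = √(-12360 + 18/(-7 + (-6 - 5)²)) = √(-12360 + 18/(-7 + (-11)²)) = √(-12360 + 18/(-7 + 121)) = √(-12360 + 18/114) = √(-12360 + 18*(1/114)) = √(-12360 + 3/19) = √(-234837/19) = 3*I*√495767/19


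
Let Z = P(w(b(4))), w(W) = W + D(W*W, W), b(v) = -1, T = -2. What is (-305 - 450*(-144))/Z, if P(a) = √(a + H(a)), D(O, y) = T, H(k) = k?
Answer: -64495*I*√6/6 ≈ -26330.0*I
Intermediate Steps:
D(O, y) = -2
w(W) = -2 + W (w(W) = W - 2 = -2 + W)
P(a) = √2*√a (P(a) = √(a + a) = √(2*a) = √2*√a)
Z = I*√6 (Z = √2*√(-2 - 1) = √2*√(-3) = √2*(I*√3) = I*√6 ≈ 2.4495*I)
(-305 - 450*(-144))/Z = (-305 - 450*(-144))/((I*√6)) = (-305 + 64800)*(-I*√6/6) = 64495*(-I*√6/6) = -64495*I*√6/6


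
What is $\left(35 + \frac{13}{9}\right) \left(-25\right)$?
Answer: $- \frac{8200}{9} \approx -911.11$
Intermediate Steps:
$\left(35 + \frac{13}{9}\right) \left(-25\right) = \frac{328}{9} \left(-25\right) = - \frac{8200}{9}$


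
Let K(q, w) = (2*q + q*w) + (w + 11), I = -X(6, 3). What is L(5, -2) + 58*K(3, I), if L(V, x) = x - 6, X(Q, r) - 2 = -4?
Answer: 1442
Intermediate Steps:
X(Q, r) = -2 (X(Q, r) = 2 - 4 = -2)
I = 2 (I = -1*(-2) = 2)
L(V, x) = -6 + x
K(q, w) = 11 + w + 2*q + q*w (K(q, w) = (2*q + q*w) + (11 + w) = 11 + w + 2*q + q*w)
L(5, -2) + 58*K(3, I) = (-6 - 2) + 58*(11 + 2 + 2*3 + 3*2) = -8 + 58*(11 + 2 + 6 + 6) = -8 + 58*25 = -8 + 1450 = 1442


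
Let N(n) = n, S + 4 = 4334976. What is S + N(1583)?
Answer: 4336555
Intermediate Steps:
S = 4334972 (S = -4 + 4334976 = 4334972)
S + N(1583) = 4334972 + 1583 = 4336555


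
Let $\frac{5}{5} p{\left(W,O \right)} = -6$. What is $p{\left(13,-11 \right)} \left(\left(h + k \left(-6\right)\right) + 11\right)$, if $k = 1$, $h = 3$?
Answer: $-48$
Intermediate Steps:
$p{\left(W,O \right)} = -6$
$p{\left(13,-11 \right)} \left(\left(h + k \left(-6\right)\right) + 11\right) = - 6 \left(\left(3 + 1 \left(-6\right)\right) + 11\right) = - 6 \left(\left(3 - 6\right) + 11\right) = - 6 \left(-3 + 11\right) = \left(-6\right) 8 = -48$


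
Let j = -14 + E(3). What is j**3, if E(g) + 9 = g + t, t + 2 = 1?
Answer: -9261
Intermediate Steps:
t = -1 (t = -2 + 1 = -1)
E(g) = -10 + g (E(g) = -9 + (g - 1) = -9 + (-1 + g) = -10 + g)
j = -21 (j = -14 + (-10 + 3) = -14 - 7 = -21)
j**3 = (-21)**3 = -9261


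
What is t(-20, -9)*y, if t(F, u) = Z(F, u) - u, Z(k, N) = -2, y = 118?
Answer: 826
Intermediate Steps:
t(F, u) = -2 - u
t(-20, -9)*y = (-2 - 1*(-9))*118 = (-2 + 9)*118 = 7*118 = 826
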